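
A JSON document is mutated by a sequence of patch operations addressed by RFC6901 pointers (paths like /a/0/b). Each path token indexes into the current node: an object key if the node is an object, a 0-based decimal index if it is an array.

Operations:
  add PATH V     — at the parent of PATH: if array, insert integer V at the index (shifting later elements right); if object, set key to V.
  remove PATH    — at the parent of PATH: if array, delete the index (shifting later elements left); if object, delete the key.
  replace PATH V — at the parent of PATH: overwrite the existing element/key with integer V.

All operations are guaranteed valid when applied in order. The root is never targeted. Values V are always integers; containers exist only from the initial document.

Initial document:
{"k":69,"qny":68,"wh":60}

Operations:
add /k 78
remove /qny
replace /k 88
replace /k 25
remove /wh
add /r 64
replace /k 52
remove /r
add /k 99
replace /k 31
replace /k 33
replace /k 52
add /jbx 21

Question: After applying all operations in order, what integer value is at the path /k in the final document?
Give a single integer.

Answer: 52

Derivation:
After op 1 (add /k 78): {"k":78,"qny":68,"wh":60}
After op 2 (remove /qny): {"k":78,"wh":60}
After op 3 (replace /k 88): {"k":88,"wh":60}
After op 4 (replace /k 25): {"k":25,"wh":60}
After op 5 (remove /wh): {"k":25}
After op 6 (add /r 64): {"k":25,"r":64}
After op 7 (replace /k 52): {"k":52,"r":64}
After op 8 (remove /r): {"k":52}
After op 9 (add /k 99): {"k":99}
After op 10 (replace /k 31): {"k":31}
After op 11 (replace /k 33): {"k":33}
After op 12 (replace /k 52): {"k":52}
After op 13 (add /jbx 21): {"jbx":21,"k":52}
Value at /k: 52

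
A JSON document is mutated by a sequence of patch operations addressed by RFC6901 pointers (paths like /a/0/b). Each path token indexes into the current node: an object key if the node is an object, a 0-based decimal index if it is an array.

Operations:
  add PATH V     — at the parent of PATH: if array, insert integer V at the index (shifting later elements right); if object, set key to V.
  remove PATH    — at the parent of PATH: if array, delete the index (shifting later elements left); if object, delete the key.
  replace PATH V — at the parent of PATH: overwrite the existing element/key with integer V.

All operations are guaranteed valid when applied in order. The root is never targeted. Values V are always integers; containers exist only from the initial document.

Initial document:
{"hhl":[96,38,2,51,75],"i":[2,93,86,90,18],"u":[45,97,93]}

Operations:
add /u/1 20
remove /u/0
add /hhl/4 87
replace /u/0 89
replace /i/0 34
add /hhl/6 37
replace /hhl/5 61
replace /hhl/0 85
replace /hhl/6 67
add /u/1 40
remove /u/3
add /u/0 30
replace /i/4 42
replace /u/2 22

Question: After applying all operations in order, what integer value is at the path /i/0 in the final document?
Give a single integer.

Answer: 34

Derivation:
After op 1 (add /u/1 20): {"hhl":[96,38,2,51,75],"i":[2,93,86,90,18],"u":[45,20,97,93]}
After op 2 (remove /u/0): {"hhl":[96,38,2,51,75],"i":[2,93,86,90,18],"u":[20,97,93]}
After op 3 (add /hhl/4 87): {"hhl":[96,38,2,51,87,75],"i":[2,93,86,90,18],"u":[20,97,93]}
After op 4 (replace /u/0 89): {"hhl":[96,38,2,51,87,75],"i":[2,93,86,90,18],"u":[89,97,93]}
After op 5 (replace /i/0 34): {"hhl":[96,38,2,51,87,75],"i":[34,93,86,90,18],"u":[89,97,93]}
After op 6 (add /hhl/6 37): {"hhl":[96,38,2,51,87,75,37],"i":[34,93,86,90,18],"u":[89,97,93]}
After op 7 (replace /hhl/5 61): {"hhl":[96,38,2,51,87,61,37],"i":[34,93,86,90,18],"u":[89,97,93]}
After op 8 (replace /hhl/0 85): {"hhl":[85,38,2,51,87,61,37],"i":[34,93,86,90,18],"u":[89,97,93]}
After op 9 (replace /hhl/6 67): {"hhl":[85,38,2,51,87,61,67],"i":[34,93,86,90,18],"u":[89,97,93]}
After op 10 (add /u/1 40): {"hhl":[85,38,2,51,87,61,67],"i":[34,93,86,90,18],"u":[89,40,97,93]}
After op 11 (remove /u/3): {"hhl":[85,38,2,51,87,61,67],"i":[34,93,86,90,18],"u":[89,40,97]}
After op 12 (add /u/0 30): {"hhl":[85,38,2,51,87,61,67],"i":[34,93,86,90,18],"u":[30,89,40,97]}
After op 13 (replace /i/4 42): {"hhl":[85,38,2,51,87,61,67],"i":[34,93,86,90,42],"u":[30,89,40,97]}
After op 14 (replace /u/2 22): {"hhl":[85,38,2,51,87,61,67],"i":[34,93,86,90,42],"u":[30,89,22,97]}
Value at /i/0: 34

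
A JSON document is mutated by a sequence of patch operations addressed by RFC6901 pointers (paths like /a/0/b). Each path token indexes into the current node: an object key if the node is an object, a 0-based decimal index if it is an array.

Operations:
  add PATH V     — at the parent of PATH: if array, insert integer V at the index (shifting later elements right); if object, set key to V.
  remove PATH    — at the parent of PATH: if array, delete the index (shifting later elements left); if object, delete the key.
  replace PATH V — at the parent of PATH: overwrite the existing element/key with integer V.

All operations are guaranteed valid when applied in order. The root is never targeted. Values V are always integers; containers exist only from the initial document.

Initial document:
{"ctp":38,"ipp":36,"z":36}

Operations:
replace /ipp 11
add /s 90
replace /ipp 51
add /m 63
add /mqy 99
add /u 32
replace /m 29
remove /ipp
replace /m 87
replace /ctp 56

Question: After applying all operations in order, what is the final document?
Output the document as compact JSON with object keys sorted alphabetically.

After op 1 (replace /ipp 11): {"ctp":38,"ipp":11,"z":36}
After op 2 (add /s 90): {"ctp":38,"ipp":11,"s":90,"z":36}
After op 3 (replace /ipp 51): {"ctp":38,"ipp":51,"s":90,"z":36}
After op 4 (add /m 63): {"ctp":38,"ipp":51,"m":63,"s":90,"z":36}
After op 5 (add /mqy 99): {"ctp":38,"ipp":51,"m":63,"mqy":99,"s":90,"z":36}
After op 6 (add /u 32): {"ctp":38,"ipp":51,"m":63,"mqy":99,"s":90,"u":32,"z":36}
After op 7 (replace /m 29): {"ctp":38,"ipp":51,"m":29,"mqy":99,"s":90,"u":32,"z":36}
After op 8 (remove /ipp): {"ctp":38,"m":29,"mqy":99,"s":90,"u":32,"z":36}
After op 9 (replace /m 87): {"ctp":38,"m":87,"mqy":99,"s":90,"u":32,"z":36}
After op 10 (replace /ctp 56): {"ctp":56,"m":87,"mqy":99,"s":90,"u":32,"z":36}

Answer: {"ctp":56,"m":87,"mqy":99,"s":90,"u":32,"z":36}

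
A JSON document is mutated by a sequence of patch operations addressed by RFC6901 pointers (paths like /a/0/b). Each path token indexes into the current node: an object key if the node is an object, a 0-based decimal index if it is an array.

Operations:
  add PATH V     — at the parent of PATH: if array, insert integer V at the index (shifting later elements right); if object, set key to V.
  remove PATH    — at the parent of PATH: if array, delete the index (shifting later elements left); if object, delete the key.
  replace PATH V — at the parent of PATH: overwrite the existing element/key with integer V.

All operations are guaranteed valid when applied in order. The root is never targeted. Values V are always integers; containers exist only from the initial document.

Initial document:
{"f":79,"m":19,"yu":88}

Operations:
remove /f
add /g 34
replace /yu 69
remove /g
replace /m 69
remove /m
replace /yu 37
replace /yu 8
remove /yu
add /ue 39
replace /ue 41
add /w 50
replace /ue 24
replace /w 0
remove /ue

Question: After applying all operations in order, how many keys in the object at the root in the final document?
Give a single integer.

After op 1 (remove /f): {"m":19,"yu":88}
After op 2 (add /g 34): {"g":34,"m":19,"yu":88}
After op 3 (replace /yu 69): {"g":34,"m":19,"yu":69}
After op 4 (remove /g): {"m":19,"yu":69}
After op 5 (replace /m 69): {"m":69,"yu":69}
After op 6 (remove /m): {"yu":69}
After op 7 (replace /yu 37): {"yu":37}
After op 8 (replace /yu 8): {"yu":8}
After op 9 (remove /yu): {}
After op 10 (add /ue 39): {"ue":39}
After op 11 (replace /ue 41): {"ue":41}
After op 12 (add /w 50): {"ue":41,"w":50}
After op 13 (replace /ue 24): {"ue":24,"w":50}
After op 14 (replace /w 0): {"ue":24,"w":0}
After op 15 (remove /ue): {"w":0}
Size at the root: 1

Answer: 1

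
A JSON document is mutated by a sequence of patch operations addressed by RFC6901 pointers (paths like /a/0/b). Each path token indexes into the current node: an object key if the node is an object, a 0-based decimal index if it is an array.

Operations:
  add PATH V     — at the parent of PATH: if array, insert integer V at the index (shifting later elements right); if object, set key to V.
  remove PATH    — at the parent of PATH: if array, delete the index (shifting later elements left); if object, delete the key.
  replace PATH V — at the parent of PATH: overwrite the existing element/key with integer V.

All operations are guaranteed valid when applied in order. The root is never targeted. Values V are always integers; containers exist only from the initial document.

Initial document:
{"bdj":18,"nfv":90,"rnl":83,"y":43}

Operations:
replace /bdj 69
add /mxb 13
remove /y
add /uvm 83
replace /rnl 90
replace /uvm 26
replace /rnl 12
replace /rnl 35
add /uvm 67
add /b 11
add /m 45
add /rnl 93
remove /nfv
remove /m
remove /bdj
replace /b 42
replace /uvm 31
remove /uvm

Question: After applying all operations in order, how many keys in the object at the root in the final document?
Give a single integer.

Answer: 3

Derivation:
After op 1 (replace /bdj 69): {"bdj":69,"nfv":90,"rnl":83,"y":43}
After op 2 (add /mxb 13): {"bdj":69,"mxb":13,"nfv":90,"rnl":83,"y":43}
After op 3 (remove /y): {"bdj":69,"mxb":13,"nfv":90,"rnl":83}
After op 4 (add /uvm 83): {"bdj":69,"mxb":13,"nfv":90,"rnl":83,"uvm":83}
After op 5 (replace /rnl 90): {"bdj":69,"mxb":13,"nfv":90,"rnl":90,"uvm":83}
After op 6 (replace /uvm 26): {"bdj":69,"mxb":13,"nfv":90,"rnl":90,"uvm":26}
After op 7 (replace /rnl 12): {"bdj":69,"mxb":13,"nfv":90,"rnl":12,"uvm":26}
After op 8 (replace /rnl 35): {"bdj":69,"mxb":13,"nfv":90,"rnl":35,"uvm":26}
After op 9 (add /uvm 67): {"bdj":69,"mxb":13,"nfv":90,"rnl":35,"uvm":67}
After op 10 (add /b 11): {"b":11,"bdj":69,"mxb":13,"nfv":90,"rnl":35,"uvm":67}
After op 11 (add /m 45): {"b":11,"bdj":69,"m":45,"mxb":13,"nfv":90,"rnl":35,"uvm":67}
After op 12 (add /rnl 93): {"b":11,"bdj":69,"m":45,"mxb":13,"nfv":90,"rnl":93,"uvm":67}
After op 13 (remove /nfv): {"b":11,"bdj":69,"m":45,"mxb":13,"rnl":93,"uvm":67}
After op 14 (remove /m): {"b":11,"bdj":69,"mxb":13,"rnl":93,"uvm":67}
After op 15 (remove /bdj): {"b":11,"mxb":13,"rnl":93,"uvm":67}
After op 16 (replace /b 42): {"b":42,"mxb":13,"rnl":93,"uvm":67}
After op 17 (replace /uvm 31): {"b":42,"mxb":13,"rnl":93,"uvm":31}
After op 18 (remove /uvm): {"b":42,"mxb":13,"rnl":93}
Size at the root: 3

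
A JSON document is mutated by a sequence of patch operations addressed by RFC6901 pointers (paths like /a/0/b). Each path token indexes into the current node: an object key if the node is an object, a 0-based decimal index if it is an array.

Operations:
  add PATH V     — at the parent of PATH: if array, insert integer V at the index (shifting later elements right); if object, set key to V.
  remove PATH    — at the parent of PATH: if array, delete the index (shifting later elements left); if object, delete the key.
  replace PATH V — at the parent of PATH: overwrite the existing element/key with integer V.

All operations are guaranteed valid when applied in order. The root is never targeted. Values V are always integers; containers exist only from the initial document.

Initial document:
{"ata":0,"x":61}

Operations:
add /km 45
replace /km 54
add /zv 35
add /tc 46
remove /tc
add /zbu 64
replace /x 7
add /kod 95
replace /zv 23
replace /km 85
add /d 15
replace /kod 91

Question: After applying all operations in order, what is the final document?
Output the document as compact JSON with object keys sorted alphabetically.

After op 1 (add /km 45): {"ata":0,"km":45,"x":61}
After op 2 (replace /km 54): {"ata":0,"km":54,"x":61}
After op 3 (add /zv 35): {"ata":0,"km":54,"x":61,"zv":35}
After op 4 (add /tc 46): {"ata":0,"km":54,"tc":46,"x":61,"zv":35}
After op 5 (remove /tc): {"ata":0,"km":54,"x":61,"zv":35}
After op 6 (add /zbu 64): {"ata":0,"km":54,"x":61,"zbu":64,"zv":35}
After op 7 (replace /x 7): {"ata":0,"km":54,"x":7,"zbu":64,"zv":35}
After op 8 (add /kod 95): {"ata":0,"km":54,"kod":95,"x":7,"zbu":64,"zv":35}
After op 9 (replace /zv 23): {"ata":0,"km":54,"kod":95,"x":7,"zbu":64,"zv":23}
After op 10 (replace /km 85): {"ata":0,"km":85,"kod":95,"x":7,"zbu":64,"zv":23}
After op 11 (add /d 15): {"ata":0,"d":15,"km":85,"kod":95,"x":7,"zbu":64,"zv":23}
After op 12 (replace /kod 91): {"ata":0,"d":15,"km":85,"kod":91,"x":7,"zbu":64,"zv":23}

Answer: {"ata":0,"d":15,"km":85,"kod":91,"x":7,"zbu":64,"zv":23}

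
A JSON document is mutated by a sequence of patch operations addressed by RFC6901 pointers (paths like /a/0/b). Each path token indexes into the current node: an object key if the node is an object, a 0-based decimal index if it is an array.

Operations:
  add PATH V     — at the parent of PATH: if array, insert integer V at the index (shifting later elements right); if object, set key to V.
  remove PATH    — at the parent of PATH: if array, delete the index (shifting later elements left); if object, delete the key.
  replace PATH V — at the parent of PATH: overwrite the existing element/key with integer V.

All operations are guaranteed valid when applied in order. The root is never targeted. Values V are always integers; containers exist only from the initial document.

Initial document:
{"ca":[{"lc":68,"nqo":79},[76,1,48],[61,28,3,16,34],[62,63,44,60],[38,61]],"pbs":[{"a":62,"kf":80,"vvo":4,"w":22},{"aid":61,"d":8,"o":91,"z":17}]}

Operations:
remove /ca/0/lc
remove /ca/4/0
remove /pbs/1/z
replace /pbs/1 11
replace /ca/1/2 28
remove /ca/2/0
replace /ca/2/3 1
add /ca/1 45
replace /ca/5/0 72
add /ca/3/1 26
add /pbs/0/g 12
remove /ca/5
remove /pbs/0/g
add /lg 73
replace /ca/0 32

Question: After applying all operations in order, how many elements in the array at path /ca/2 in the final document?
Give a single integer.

Answer: 3

Derivation:
After op 1 (remove /ca/0/lc): {"ca":[{"nqo":79},[76,1,48],[61,28,3,16,34],[62,63,44,60],[38,61]],"pbs":[{"a":62,"kf":80,"vvo":4,"w":22},{"aid":61,"d":8,"o":91,"z":17}]}
After op 2 (remove /ca/4/0): {"ca":[{"nqo":79},[76,1,48],[61,28,3,16,34],[62,63,44,60],[61]],"pbs":[{"a":62,"kf":80,"vvo":4,"w":22},{"aid":61,"d":8,"o":91,"z":17}]}
After op 3 (remove /pbs/1/z): {"ca":[{"nqo":79},[76,1,48],[61,28,3,16,34],[62,63,44,60],[61]],"pbs":[{"a":62,"kf":80,"vvo":4,"w":22},{"aid":61,"d":8,"o":91}]}
After op 4 (replace /pbs/1 11): {"ca":[{"nqo":79},[76,1,48],[61,28,3,16,34],[62,63,44,60],[61]],"pbs":[{"a":62,"kf":80,"vvo":4,"w":22},11]}
After op 5 (replace /ca/1/2 28): {"ca":[{"nqo":79},[76,1,28],[61,28,3,16,34],[62,63,44,60],[61]],"pbs":[{"a":62,"kf":80,"vvo":4,"w":22},11]}
After op 6 (remove /ca/2/0): {"ca":[{"nqo":79},[76,1,28],[28,3,16,34],[62,63,44,60],[61]],"pbs":[{"a":62,"kf":80,"vvo":4,"w":22},11]}
After op 7 (replace /ca/2/3 1): {"ca":[{"nqo":79},[76,1,28],[28,3,16,1],[62,63,44,60],[61]],"pbs":[{"a":62,"kf":80,"vvo":4,"w":22},11]}
After op 8 (add /ca/1 45): {"ca":[{"nqo":79},45,[76,1,28],[28,3,16,1],[62,63,44,60],[61]],"pbs":[{"a":62,"kf":80,"vvo":4,"w":22},11]}
After op 9 (replace /ca/5/0 72): {"ca":[{"nqo":79},45,[76,1,28],[28,3,16,1],[62,63,44,60],[72]],"pbs":[{"a":62,"kf":80,"vvo":4,"w":22},11]}
After op 10 (add /ca/3/1 26): {"ca":[{"nqo":79},45,[76,1,28],[28,26,3,16,1],[62,63,44,60],[72]],"pbs":[{"a":62,"kf":80,"vvo":4,"w":22},11]}
After op 11 (add /pbs/0/g 12): {"ca":[{"nqo":79},45,[76,1,28],[28,26,3,16,1],[62,63,44,60],[72]],"pbs":[{"a":62,"g":12,"kf":80,"vvo":4,"w":22},11]}
After op 12 (remove /ca/5): {"ca":[{"nqo":79},45,[76,1,28],[28,26,3,16,1],[62,63,44,60]],"pbs":[{"a":62,"g":12,"kf":80,"vvo":4,"w":22},11]}
After op 13 (remove /pbs/0/g): {"ca":[{"nqo":79},45,[76,1,28],[28,26,3,16,1],[62,63,44,60]],"pbs":[{"a":62,"kf":80,"vvo":4,"w":22},11]}
After op 14 (add /lg 73): {"ca":[{"nqo":79},45,[76,1,28],[28,26,3,16,1],[62,63,44,60]],"lg":73,"pbs":[{"a":62,"kf":80,"vvo":4,"w":22},11]}
After op 15 (replace /ca/0 32): {"ca":[32,45,[76,1,28],[28,26,3,16,1],[62,63,44,60]],"lg":73,"pbs":[{"a":62,"kf":80,"vvo":4,"w":22},11]}
Size at path /ca/2: 3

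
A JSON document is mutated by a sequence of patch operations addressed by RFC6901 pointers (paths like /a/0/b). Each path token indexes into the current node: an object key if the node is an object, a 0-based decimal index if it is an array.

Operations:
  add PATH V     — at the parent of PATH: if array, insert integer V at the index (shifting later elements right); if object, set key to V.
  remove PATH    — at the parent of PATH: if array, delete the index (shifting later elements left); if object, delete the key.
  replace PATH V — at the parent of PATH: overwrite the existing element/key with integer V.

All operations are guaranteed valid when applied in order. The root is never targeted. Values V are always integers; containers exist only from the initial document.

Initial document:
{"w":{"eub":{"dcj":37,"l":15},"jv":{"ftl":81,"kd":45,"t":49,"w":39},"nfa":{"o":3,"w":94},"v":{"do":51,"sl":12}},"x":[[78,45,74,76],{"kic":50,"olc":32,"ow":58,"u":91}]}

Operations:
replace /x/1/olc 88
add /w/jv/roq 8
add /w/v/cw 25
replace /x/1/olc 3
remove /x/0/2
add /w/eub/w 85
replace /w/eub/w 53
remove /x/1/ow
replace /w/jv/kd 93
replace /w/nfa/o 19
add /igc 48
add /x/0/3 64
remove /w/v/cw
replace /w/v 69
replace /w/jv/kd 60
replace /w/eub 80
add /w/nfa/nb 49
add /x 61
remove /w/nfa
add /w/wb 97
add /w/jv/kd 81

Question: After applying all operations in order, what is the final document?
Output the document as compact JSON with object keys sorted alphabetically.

After op 1 (replace /x/1/olc 88): {"w":{"eub":{"dcj":37,"l":15},"jv":{"ftl":81,"kd":45,"t":49,"w":39},"nfa":{"o":3,"w":94},"v":{"do":51,"sl":12}},"x":[[78,45,74,76],{"kic":50,"olc":88,"ow":58,"u":91}]}
After op 2 (add /w/jv/roq 8): {"w":{"eub":{"dcj":37,"l":15},"jv":{"ftl":81,"kd":45,"roq":8,"t":49,"w":39},"nfa":{"o":3,"w":94},"v":{"do":51,"sl":12}},"x":[[78,45,74,76],{"kic":50,"olc":88,"ow":58,"u":91}]}
After op 3 (add /w/v/cw 25): {"w":{"eub":{"dcj":37,"l":15},"jv":{"ftl":81,"kd":45,"roq":8,"t":49,"w":39},"nfa":{"o":3,"w":94},"v":{"cw":25,"do":51,"sl":12}},"x":[[78,45,74,76],{"kic":50,"olc":88,"ow":58,"u":91}]}
After op 4 (replace /x/1/olc 3): {"w":{"eub":{"dcj":37,"l":15},"jv":{"ftl":81,"kd":45,"roq":8,"t":49,"w":39},"nfa":{"o":3,"w":94},"v":{"cw":25,"do":51,"sl":12}},"x":[[78,45,74,76],{"kic":50,"olc":3,"ow":58,"u":91}]}
After op 5 (remove /x/0/2): {"w":{"eub":{"dcj":37,"l":15},"jv":{"ftl":81,"kd":45,"roq":8,"t":49,"w":39},"nfa":{"o":3,"w":94},"v":{"cw":25,"do":51,"sl":12}},"x":[[78,45,76],{"kic":50,"olc":3,"ow":58,"u":91}]}
After op 6 (add /w/eub/w 85): {"w":{"eub":{"dcj":37,"l":15,"w":85},"jv":{"ftl":81,"kd":45,"roq":8,"t":49,"w":39},"nfa":{"o":3,"w":94},"v":{"cw":25,"do":51,"sl":12}},"x":[[78,45,76],{"kic":50,"olc":3,"ow":58,"u":91}]}
After op 7 (replace /w/eub/w 53): {"w":{"eub":{"dcj":37,"l":15,"w":53},"jv":{"ftl":81,"kd":45,"roq":8,"t":49,"w":39},"nfa":{"o":3,"w":94},"v":{"cw":25,"do":51,"sl":12}},"x":[[78,45,76],{"kic":50,"olc":3,"ow":58,"u":91}]}
After op 8 (remove /x/1/ow): {"w":{"eub":{"dcj":37,"l":15,"w":53},"jv":{"ftl":81,"kd":45,"roq":8,"t":49,"w":39},"nfa":{"o":3,"w":94},"v":{"cw":25,"do":51,"sl":12}},"x":[[78,45,76],{"kic":50,"olc":3,"u":91}]}
After op 9 (replace /w/jv/kd 93): {"w":{"eub":{"dcj":37,"l":15,"w":53},"jv":{"ftl":81,"kd":93,"roq":8,"t":49,"w":39},"nfa":{"o":3,"w":94},"v":{"cw":25,"do":51,"sl":12}},"x":[[78,45,76],{"kic":50,"olc":3,"u":91}]}
After op 10 (replace /w/nfa/o 19): {"w":{"eub":{"dcj":37,"l":15,"w":53},"jv":{"ftl":81,"kd":93,"roq":8,"t":49,"w":39},"nfa":{"o":19,"w":94},"v":{"cw":25,"do":51,"sl":12}},"x":[[78,45,76],{"kic":50,"olc":3,"u":91}]}
After op 11 (add /igc 48): {"igc":48,"w":{"eub":{"dcj":37,"l":15,"w":53},"jv":{"ftl":81,"kd":93,"roq":8,"t":49,"w":39},"nfa":{"o":19,"w":94},"v":{"cw":25,"do":51,"sl":12}},"x":[[78,45,76],{"kic":50,"olc":3,"u":91}]}
After op 12 (add /x/0/3 64): {"igc":48,"w":{"eub":{"dcj":37,"l":15,"w":53},"jv":{"ftl":81,"kd":93,"roq":8,"t":49,"w":39},"nfa":{"o":19,"w":94},"v":{"cw":25,"do":51,"sl":12}},"x":[[78,45,76,64],{"kic":50,"olc":3,"u":91}]}
After op 13 (remove /w/v/cw): {"igc":48,"w":{"eub":{"dcj":37,"l":15,"w":53},"jv":{"ftl":81,"kd":93,"roq":8,"t":49,"w":39},"nfa":{"o":19,"w":94},"v":{"do":51,"sl":12}},"x":[[78,45,76,64],{"kic":50,"olc":3,"u":91}]}
After op 14 (replace /w/v 69): {"igc":48,"w":{"eub":{"dcj":37,"l":15,"w":53},"jv":{"ftl":81,"kd":93,"roq":8,"t":49,"w":39},"nfa":{"o":19,"w":94},"v":69},"x":[[78,45,76,64],{"kic":50,"olc":3,"u":91}]}
After op 15 (replace /w/jv/kd 60): {"igc":48,"w":{"eub":{"dcj":37,"l":15,"w":53},"jv":{"ftl":81,"kd":60,"roq":8,"t":49,"w":39},"nfa":{"o":19,"w":94},"v":69},"x":[[78,45,76,64],{"kic":50,"olc":3,"u":91}]}
After op 16 (replace /w/eub 80): {"igc":48,"w":{"eub":80,"jv":{"ftl":81,"kd":60,"roq":8,"t":49,"w":39},"nfa":{"o":19,"w":94},"v":69},"x":[[78,45,76,64],{"kic":50,"olc":3,"u":91}]}
After op 17 (add /w/nfa/nb 49): {"igc":48,"w":{"eub":80,"jv":{"ftl":81,"kd":60,"roq":8,"t":49,"w":39},"nfa":{"nb":49,"o":19,"w":94},"v":69},"x":[[78,45,76,64],{"kic":50,"olc":3,"u":91}]}
After op 18 (add /x 61): {"igc":48,"w":{"eub":80,"jv":{"ftl":81,"kd":60,"roq":8,"t":49,"w":39},"nfa":{"nb":49,"o":19,"w":94},"v":69},"x":61}
After op 19 (remove /w/nfa): {"igc":48,"w":{"eub":80,"jv":{"ftl":81,"kd":60,"roq":8,"t":49,"w":39},"v":69},"x":61}
After op 20 (add /w/wb 97): {"igc":48,"w":{"eub":80,"jv":{"ftl":81,"kd":60,"roq":8,"t":49,"w":39},"v":69,"wb":97},"x":61}
After op 21 (add /w/jv/kd 81): {"igc":48,"w":{"eub":80,"jv":{"ftl":81,"kd":81,"roq":8,"t":49,"w":39},"v":69,"wb":97},"x":61}

Answer: {"igc":48,"w":{"eub":80,"jv":{"ftl":81,"kd":81,"roq":8,"t":49,"w":39},"v":69,"wb":97},"x":61}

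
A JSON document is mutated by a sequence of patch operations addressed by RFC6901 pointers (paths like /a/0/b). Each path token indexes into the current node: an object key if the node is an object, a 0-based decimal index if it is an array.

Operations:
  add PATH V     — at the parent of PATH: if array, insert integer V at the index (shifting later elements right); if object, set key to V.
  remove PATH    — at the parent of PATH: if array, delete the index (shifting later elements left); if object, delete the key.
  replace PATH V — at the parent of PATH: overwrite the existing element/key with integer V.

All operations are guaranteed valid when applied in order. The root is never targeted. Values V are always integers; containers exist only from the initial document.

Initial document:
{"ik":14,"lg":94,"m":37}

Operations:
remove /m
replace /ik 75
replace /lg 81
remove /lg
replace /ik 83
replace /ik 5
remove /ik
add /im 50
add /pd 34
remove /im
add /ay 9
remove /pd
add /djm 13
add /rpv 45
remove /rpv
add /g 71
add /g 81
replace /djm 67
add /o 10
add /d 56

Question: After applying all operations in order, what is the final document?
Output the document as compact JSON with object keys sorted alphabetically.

After op 1 (remove /m): {"ik":14,"lg":94}
After op 2 (replace /ik 75): {"ik":75,"lg":94}
After op 3 (replace /lg 81): {"ik":75,"lg":81}
After op 4 (remove /lg): {"ik":75}
After op 5 (replace /ik 83): {"ik":83}
After op 6 (replace /ik 5): {"ik":5}
After op 7 (remove /ik): {}
After op 8 (add /im 50): {"im":50}
After op 9 (add /pd 34): {"im":50,"pd":34}
After op 10 (remove /im): {"pd":34}
After op 11 (add /ay 9): {"ay":9,"pd":34}
After op 12 (remove /pd): {"ay":9}
After op 13 (add /djm 13): {"ay":9,"djm":13}
After op 14 (add /rpv 45): {"ay":9,"djm":13,"rpv":45}
After op 15 (remove /rpv): {"ay":9,"djm":13}
After op 16 (add /g 71): {"ay":9,"djm":13,"g":71}
After op 17 (add /g 81): {"ay":9,"djm":13,"g":81}
After op 18 (replace /djm 67): {"ay":9,"djm":67,"g":81}
After op 19 (add /o 10): {"ay":9,"djm":67,"g":81,"o":10}
After op 20 (add /d 56): {"ay":9,"d":56,"djm":67,"g":81,"o":10}

Answer: {"ay":9,"d":56,"djm":67,"g":81,"o":10}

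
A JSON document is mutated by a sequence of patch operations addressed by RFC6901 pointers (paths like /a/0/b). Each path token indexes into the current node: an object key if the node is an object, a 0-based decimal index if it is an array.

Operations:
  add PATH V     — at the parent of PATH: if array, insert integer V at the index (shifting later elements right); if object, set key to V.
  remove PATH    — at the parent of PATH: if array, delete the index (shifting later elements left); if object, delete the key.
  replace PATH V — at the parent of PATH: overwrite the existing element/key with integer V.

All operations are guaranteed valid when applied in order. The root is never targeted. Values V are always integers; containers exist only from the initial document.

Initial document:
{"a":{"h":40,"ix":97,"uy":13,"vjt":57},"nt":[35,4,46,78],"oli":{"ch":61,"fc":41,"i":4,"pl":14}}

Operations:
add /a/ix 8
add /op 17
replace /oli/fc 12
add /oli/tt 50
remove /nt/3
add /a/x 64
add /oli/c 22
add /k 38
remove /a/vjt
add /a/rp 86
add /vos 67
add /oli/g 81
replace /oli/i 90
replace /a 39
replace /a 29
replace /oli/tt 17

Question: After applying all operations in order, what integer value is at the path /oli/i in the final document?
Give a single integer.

Answer: 90

Derivation:
After op 1 (add /a/ix 8): {"a":{"h":40,"ix":8,"uy":13,"vjt":57},"nt":[35,4,46,78],"oli":{"ch":61,"fc":41,"i":4,"pl":14}}
After op 2 (add /op 17): {"a":{"h":40,"ix":8,"uy":13,"vjt":57},"nt":[35,4,46,78],"oli":{"ch":61,"fc":41,"i":4,"pl":14},"op":17}
After op 3 (replace /oli/fc 12): {"a":{"h":40,"ix":8,"uy":13,"vjt":57},"nt":[35,4,46,78],"oli":{"ch":61,"fc":12,"i":4,"pl":14},"op":17}
After op 4 (add /oli/tt 50): {"a":{"h":40,"ix":8,"uy":13,"vjt":57},"nt":[35,4,46,78],"oli":{"ch":61,"fc":12,"i":4,"pl":14,"tt":50},"op":17}
After op 5 (remove /nt/3): {"a":{"h":40,"ix":8,"uy":13,"vjt":57},"nt":[35,4,46],"oli":{"ch":61,"fc":12,"i":4,"pl":14,"tt":50},"op":17}
After op 6 (add /a/x 64): {"a":{"h":40,"ix":8,"uy":13,"vjt":57,"x":64},"nt":[35,4,46],"oli":{"ch":61,"fc":12,"i":4,"pl":14,"tt":50},"op":17}
After op 7 (add /oli/c 22): {"a":{"h":40,"ix":8,"uy":13,"vjt":57,"x":64},"nt":[35,4,46],"oli":{"c":22,"ch":61,"fc":12,"i":4,"pl":14,"tt":50},"op":17}
After op 8 (add /k 38): {"a":{"h":40,"ix":8,"uy":13,"vjt":57,"x":64},"k":38,"nt":[35,4,46],"oli":{"c":22,"ch":61,"fc":12,"i":4,"pl":14,"tt":50},"op":17}
After op 9 (remove /a/vjt): {"a":{"h":40,"ix":8,"uy":13,"x":64},"k":38,"nt":[35,4,46],"oli":{"c":22,"ch":61,"fc":12,"i":4,"pl":14,"tt":50},"op":17}
After op 10 (add /a/rp 86): {"a":{"h":40,"ix":8,"rp":86,"uy":13,"x":64},"k":38,"nt":[35,4,46],"oli":{"c":22,"ch":61,"fc":12,"i":4,"pl":14,"tt":50},"op":17}
After op 11 (add /vos 67): {"a":{"h":40,"ix":8,"rp":86,"uy":13,"x":64},"k":38,"nt":[35,4,46],"oli":{"c":22,"ch":61,"fc":12,"i":4,"pl":14,"tt":50},"op":17,"vos":67}
After op 12 (add /oli/g 81): {"a":{"h":40,"ix":8,"rp":86,"uy":13,"x":64},"k":38,"nt":[35,4,46],"oli":{"c":22,"ch":61,"fc":12,"g":81,"i":4,"pl":14,"tt":50},"op":17,"vos":67}
After op 13 (replace /oli/i 90): {"a":{"h":40,"ix":8,"rp":86,"uy":13,"x":64},"k":38,"nt":[35,4,46],"oli":{"c":22,"ch":61,"fc":12,"g":81,"i":90,"pl":14,"tt":50},"op":17,"vos":67}
After op 14 (replace /a 39): {"a":39,"k":38,"nt":[35,4,46],"oli":{"c":22,"ch":61,"fc":12,"g":81,"i":90,"pl":14,"tt":50},"op":17,"vos":67}
After op 15 (replace /a 29): {"a":29,"k":38,"nt":[35,4,46],"oli":{"c":22,"ch":61,"fc":12,"g":81,"i":90,"pl":14,"tt":50},"op":17,"vos":67}
After op 16 (replace /oli/tt 17): {"a":29,"k":38,"nt":[35,4,46],"oli":{"c":22,"ch":61,"fc":12,"g":81,"i":90,"pl":14,"tt":17},"op":17,"vos":67}
Value at /oli/i: 90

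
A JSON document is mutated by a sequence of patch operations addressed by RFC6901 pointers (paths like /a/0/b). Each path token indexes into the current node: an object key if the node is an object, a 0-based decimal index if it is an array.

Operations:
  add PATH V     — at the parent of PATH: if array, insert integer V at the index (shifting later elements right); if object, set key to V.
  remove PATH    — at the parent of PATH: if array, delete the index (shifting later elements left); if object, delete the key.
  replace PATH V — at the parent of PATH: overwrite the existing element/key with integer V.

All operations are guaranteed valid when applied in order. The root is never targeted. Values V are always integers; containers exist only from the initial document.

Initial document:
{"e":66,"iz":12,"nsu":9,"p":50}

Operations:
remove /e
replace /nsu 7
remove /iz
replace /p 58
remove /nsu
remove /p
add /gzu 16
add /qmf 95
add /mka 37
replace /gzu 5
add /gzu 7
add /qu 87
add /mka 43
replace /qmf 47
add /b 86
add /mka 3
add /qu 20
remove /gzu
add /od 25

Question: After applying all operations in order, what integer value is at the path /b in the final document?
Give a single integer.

Answer: 86

Derivation:
After op 1 (remove /e): {"iz":12,"nsu":9,"p":50}
After op 2 (replace /nsu 7): {"iz":12,"nsu":7,"p":50}
After op 3 (remove /iz): {"nsu":7,"p":50}
After op 4 (replace /p 58): {"nsu":7,"p":58}
After op 5 (remove /nsu): {"p":58}
After op 6 (remove /p): {}
After op 7 (add /gzu 16): {"gzu":16}
After op 8 (add /qmf 95): {"gzu":16,"qmf":95}
After op 9 (add /mka 37): {"gzu":16,"mka":37,"qmf":95}
After op 10 (replace /gzu 5): {"gzu":5,"mka":37,"qmf":95}
After op 11 (add /gzu 7): {"gzu":7,"mka":37,"qmf":95}
After op 12 (add /qu 87): {"gzu":7,"mka":37,"qmf":95,"qu":87}
After op 13 (add /mka 43): {"gzu":7,"mka":43,"qmf":95,"qu":87}
After op 14 (replace /qmf 47): {"gzu":7,"mka":43,"qmf":47,"qu":87}
After op 15 (add /b 86): {"b":86,"gzu":7,"mka":43,"qmf":47,"qu":87}
After op 16 (add /mka 3): {"b":86,"gzu":7,"mka":3,"qmf":47,"qu":87}
After op 17 (add /qu 20): {"b":86,"gzu":7,"mka":3,"qmf":47,"qu":20}
After op 18 (remove /gzu): {"b":86,"mka":3,"qmf":47,"qu":20}
After op 19 (add /od 25): {"b":86,"mka":3,"od":25,"qmf":47,"qu":20}
Value at /b: 86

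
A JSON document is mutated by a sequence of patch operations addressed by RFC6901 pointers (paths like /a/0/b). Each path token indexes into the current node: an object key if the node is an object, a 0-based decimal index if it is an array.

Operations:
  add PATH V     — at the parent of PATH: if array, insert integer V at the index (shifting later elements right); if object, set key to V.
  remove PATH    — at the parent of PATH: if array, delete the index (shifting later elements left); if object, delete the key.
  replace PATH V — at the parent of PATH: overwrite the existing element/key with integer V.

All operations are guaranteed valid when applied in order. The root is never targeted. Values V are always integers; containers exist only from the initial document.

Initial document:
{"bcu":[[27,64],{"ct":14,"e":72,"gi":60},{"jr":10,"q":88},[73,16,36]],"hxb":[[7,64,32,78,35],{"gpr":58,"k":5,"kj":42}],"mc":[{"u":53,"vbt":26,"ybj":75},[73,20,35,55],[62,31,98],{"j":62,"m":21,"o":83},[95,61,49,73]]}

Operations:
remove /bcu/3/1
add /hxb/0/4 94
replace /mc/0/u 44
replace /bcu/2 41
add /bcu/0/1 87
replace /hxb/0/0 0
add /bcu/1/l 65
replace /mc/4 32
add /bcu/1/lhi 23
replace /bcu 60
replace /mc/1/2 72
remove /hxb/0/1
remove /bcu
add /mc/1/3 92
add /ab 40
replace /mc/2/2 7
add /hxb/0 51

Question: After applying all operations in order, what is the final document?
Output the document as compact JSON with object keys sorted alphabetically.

Answer: {"ab":40,"hxb":[51,[0,32,78,94,35],{"gpr":58,"k":5,"kj":42}],"mc":[{"u":44,"vbt":26,"ybj":75},[73,20,72,92,55],[62,31,7],{"j":62,"m":21,"o":83},32]}

Derivation:
After op 1 (remove /bcu/3/1): {"bcu":[[27,64],{"ct":14,"e":72,"gi":60},{"jr":10,"q":88},[73,36]],"hxb":[[7,64,32,78,35],{"gpr":58,"k":5,"kj":42}],"mc":[{"u":53,"vbt":26,"ybj":75},[73,20,35,55],[62,31,98],{"j":62,"m":21,"o":83},[95,61,49,73]]}
After op 2 (add /hxb/0/4 94): {"bcu":[[27,64],{"ct":14,"e":72,"gi":60},{"jr":10,"q":88},[73,36]],"hxb":[[7,64,32,78,94,35],{"gpr":58,"k":5,"kj":42}],"mc":[{"u":53,"vbt":26,"ybj":75},[73,20,35,55],[62,31,98],{"j":62,"m":21,"o":83},[95,61,49,73]]}
After op 3 (replace /mc/0/u 44): {"bcu":[[27,64],{"ct":14,"e":72,"gi":60},{"jr":10,"q":88},[73,36]],"hxb":[[7,64,32,78,94,35],{"gpr":58,"k":5,"kj":42}],"mc":[{"u":44,"vbt":26,"ybj":75},[73,20,35,55],[62,31,98],{"j":62,"m":21,"o":83},[95,61,49,73]]}
After op 4 (replace /bcu/2 41): {"bcu":[[27,64],{"ct":14,"e":72,"gi":60},41,[73,36]],"hxb":[[7,64,32,78,94,35],{"gpr":58,"k":5,"kj":42}],"mc":[{"u":44,"vbt":26,"ybj":75},[73,20,35,55],[62,31,98],{"j":62,"m":21,"o":83},[95,61,49,73]]}
After op 5 (add /bcu/0/1 87): {"bcu":[[27,87,64],{"ct":14,"e":72,"gi":60},41,[73,36]],"hxb":[[7,64,32,78,94,35],{"gpr":58,"k":5,"kj":42}],"mc":[{"u":44,"vbt":26,"ybj":75},[73,20,35,55],[62,31,98],{"j":62,"m":21,"o":83},[95,61,49,73]]}
After op 6 (replace /hxb/0/0 0): {"bcu":[[27,87,64],{"ct":14,"e":72,"gi":60},41,[73,36]],"hxb":[[0,64,32,78,94,35],{"gpr":58,"k":5,"kj":42}],"mc":[{"u":44,"vbt":26,"ybj":75},[73,20,35,55],[62,31,98],{"j":62,"m":21,"o":83},[95,61,49,73]]}
After op 7 (add /bcu/1/l 65): {"bcu":[[27,87,64],{"ct":14,"e":72,"gi":60,"l":65},41,[73,36]],"hxb":[[0,64,32,78,94,35],{"gpr":58,"k":5,"kj":42}],"mc":[{"u":44,"vbt":26,"ybj":75},[73,20,35,55],[62,31,98],{"j":62,"m":21,"o":83},[95,61,49,73]]}
After op 8 (replace /mc/4 32): {"bcu":[[27,87,64],{"ct":14,"e":72,"gi":60,"l":65},41,[73,36]],"hxb":[[0,64,32,78,94,35],{"gpr":58,"k":5,"kj":42}],"mc":[{"u":44,"vbt":26,"ybj":75},[73,20,35,55],[62,31,98],{"j":62,"m":21,"o":83},32]}
After op 9 (add /bcu/1/lhi 23): {"bcu":[[27,87,64],{"ct":14,"e":72,"gi":60,"l":65,"lhi":23},41,[73,36]],"hxb":[[0,64,32,78,94,35],{"gpr":58,"k":5,"kj":42}],"mc":[{"u":44,"vbt":26,"ybj":75},[73,20,35,55],[62,31,98],{"j":62,"m":21,"o":83},32]}
After op 10 (replace /bcu 60): {"bcu":60,"hxb":[[0,64,32,78,94,35],{"gpr":58,"k":5,"kj":42}],"mc":[{"u":44,"vbt":26,"ybj":75},[73,20,35,55],[62,31,98],{"j":62,"m":21,"o":83},32]}
After op 11 (replace /mc/1/2 72): {"bcu":60,"hxb":[[0,64,32,78,94,35],{"gpr":58,"k":5,"kj":42}],"mc":[{"u":44,"vbt":26,"ybj":75},[73,20,72,55],[62,31,98],{"j":62,"m":21,"o":83},32]}
After op 12 (remove /hxb/0/1): {"bcu":60,"hxb":[[0,32,78,94,35],{"gpr":58,"k":5,"kj":42}],"mc":[{"u":44,"vbt":26,"ybj":75},[73,20,72,55],[62,31,98],{"j":62,"m":21,"o":83},32]}
After op 13 (remove /bcu): {"hxb":[[0,32,78,94,35],{"gpr":58,"k":5,"kj":42}],"mc":[{"u":44,"vbt":26,"ybj":75},[73,20,72,55],[62,31,98],{"j":62,"m":21,"o":83},32]}
After op 14 (add /mc/1/3 92): {"hxb":[[0,32,78,94,35],{"gpr":58,"k":5,"kj":42}],"mc":[{"u":44,"vbt":26,"ybj":75},[73,20,72,92,55],[62,31,98],{"j":62,"m":21,"o":83},32]}
After op 15 (add /ab 40): {"ab":40,"hxb":[[0,32,78,94,35],{"gpr":58,"k":5,"kj":42}],"mc":[{"u":44,"vbt":26,"ybj":75},[73,20,72,92,55],[62,31,98],{"j":62,"m":21,"o":83},32]}
After op 16 (replace /mc/2/2 7): {"ab":40,"hxb":[[0,32,78,94,35],{"gpr":58,"k":5,"kj":42}],"mc":[{"u":44,"vbt":26,"ybj":75},[73,20,72,92,55],[62,31,7],{"j":62,"m":21,"o":83},32]}
After op 17 (add /hxb/0 51): {"ab":40,"hxb":[51,[0,32,78,94,35],{"gpr":58,"k":5,"kj":42}],"mc":[{"u":44,"vbt":26,"ybj":75},[73,20,72,92,55],[62,31,7],{"j":62,"m":21,"o":83},32]}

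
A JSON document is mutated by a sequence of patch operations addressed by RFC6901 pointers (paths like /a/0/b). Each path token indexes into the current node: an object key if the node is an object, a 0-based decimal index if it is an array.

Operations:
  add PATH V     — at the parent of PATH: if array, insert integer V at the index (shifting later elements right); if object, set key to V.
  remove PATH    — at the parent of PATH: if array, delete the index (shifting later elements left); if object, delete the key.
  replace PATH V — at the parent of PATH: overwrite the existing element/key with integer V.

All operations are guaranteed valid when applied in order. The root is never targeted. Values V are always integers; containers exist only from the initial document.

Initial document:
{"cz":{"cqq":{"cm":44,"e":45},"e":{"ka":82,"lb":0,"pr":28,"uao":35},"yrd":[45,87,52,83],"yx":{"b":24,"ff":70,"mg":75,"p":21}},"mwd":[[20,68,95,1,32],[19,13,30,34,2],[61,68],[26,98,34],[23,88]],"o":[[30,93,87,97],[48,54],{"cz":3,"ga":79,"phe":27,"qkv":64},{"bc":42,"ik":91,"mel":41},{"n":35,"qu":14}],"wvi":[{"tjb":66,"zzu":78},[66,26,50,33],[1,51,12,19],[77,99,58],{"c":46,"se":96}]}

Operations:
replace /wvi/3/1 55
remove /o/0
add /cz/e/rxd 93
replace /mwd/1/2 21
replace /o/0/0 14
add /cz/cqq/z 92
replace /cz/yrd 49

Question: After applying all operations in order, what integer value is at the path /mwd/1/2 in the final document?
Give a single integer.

After op 1 (replace /wvi/3/1 55): {"cz":{"cqq":{"cm":44,"e":45},"e":{"ka":82,"lb":0,"pr":28,"uao":35},"yrd":[45,87,52,83],"yx":{"b":24,"ff":70,"mg":75,"p":21}},"mwd":[[20,68,95,1,32],[19,13,30,34,2],[61,68],[26,98,34],[23,88]],"o":[[30,93,87,97],[48,54],{"cz":3,"ga":79,"phe":27,"qkv":64},{"bc":42,"ik":91,"mel":41},{"n":35,"qu":14}],"wvi":[{"tjb":66,"zzu":78},[66,26,50,33],[1,51,12,19],[77,55,58],{"c":46,"se":96}]}
After op 2 (remove /o/0): {"cz":{"cqq":{"cm":44,"e":45},"e":{"ka":82,"lb":0,"pr":28,"uao":35},"yrd":[45,87,52,83],"yx":{"b":24,"ff":70,"mg":75,"p":21}},"mwd":[[20,68,95,1,32],[19,13,30,34,2],[61,68],[26,98,34],[23,88]],"o":[[48,54],{"cz":3,"ga":79,"phe":27,"qkv":64},{"bc":42,"ik":91,"mel":41},{"n":35,"qu":14}],"wvi":[{"tjb":66,"zzu":78},[66,26,50,33],[1,51,12,19],[77,55,58],{"c":46,"se":96}]}
After op 3 (add /cz/e/rxd 93): {"cz":{"cqq":{"cm":44,"e":45},"e":{"ka":82,"lb":0,"pr":28,"rxd":93,"uao":35},"yrd":[45,87,52,83],"yx":{"b":24,"ff":70,"mg":75,"p":21}},"mwd":[[20,68,95,1,32],[19,13,30,34,2],[61,68],[26,98,34],[23,88]],"o":[[48,54],{"cz":3,"ga":79,"phe":27,"qkv":64},{"bc":42,"ik":91,"mel":41},{"n":35,"qu":14}],"wvi":[{"tjb":66,"zzu":78},[66,26,50,33],[1,51,12,19],[77,55,58],{"c":46,"se":96}]}
After op 4 (replace /mwd/1/2 21): {"cz":{"cqq":{"cm":44,"e":45},"e":{"ka":82,"lb":0,"pr":28,"rxd":93,"uao":35},"yrd":[45,87,52,83],"yx":{"b":24,"ff":70,"mg":75,"p":21}},"mwd":[[20,68,95,1,32],[19,13,21,34,2],[61,68],[26,98,34],[23,88]],"o":[[48,54],{"cz":3,"ga":79,"phe":27,"qkv":64},{"bc":42,"ik":91,"mel":41},{"n":35,"qu":14}],"wvi":[{"tjb":66,"zzu":78},[66,26,50,33],[1,51,12,19],[77,55,58],{"c":46,"se":96}]}
After op 5 (replace /o/0/0 14): {"cz":{"cqq":{"cm":44,"e":45},"e":{"ka":82,"lb":0,"pr":28,"rxd":93,"uao":35},"yrd":[45,87,52,83],"yx":{"b":24,"ff":70,"mg":75,"p":21}},"mwd":[[20,68,95,1,32],[19,13,21,34,2],[61,68],[26,98,34],[23,88]],"o":[[14,54],{"cz":3,"ga":79,"phe":27,"qkv":64},{"bc":42,"ik":91,"mel":41},{"n":35,"qu":14}],"wvi":[{"tjb":66,"zzu":78},[66,26,50,33],[1,51,12,19],[77,55,58],{"c":46,"se":96}]}
After op 6 (add /cz/cqq/z 92): {"cz":{"cqq":{"cm":44,"e":45,"z":92},"e":{"ka":82,"lb":0,"pr":28,"rxd":93,"uao":35},"yrd":[45,87,52,83],"yx":{"b":24,"ff":70,"mg":75,"p":21}},"mwd":[[20,68,95,1,32],[19,13,21,34,2],[61,68],[26,98,34],[23,88]],"o":[[14,54],{"cz":3,"ga":79,"phe":27,"qkv":64},{"bc":42,"ik":91,"mel":41},{"n":35,"qu":14}],"wvi":[{"tjb":66,"zzu":78},[66,26,50,33],[1,51,12,19],[77,55,58],{"c":46,"se":96}]}
After op 7 (replace /cz/yrd 49): {"cz":{"cqq":{"cm":44,"e":45,"z":92},"e":{"ka":82,"lb":0,"pr":28,"rxd":93,"uao":35},"yrd":49,"yx":{"b":24,"ff":70,"mg":75,"p":21}},"mwd":[[20,68,95,1,32],[19,13,21,34,2],[61,68],[26,98,34],[23,88]],"o":[[14,54],{"cz":3,"ga":79,"phe":27,"qkv":64},{"bc":42,"ik":91,"mel":41},{"n":35,"qu":14}],"wvi":[{"tjb":66,"zzu":78},[66,26,50,33],[1,51,12,19],[77,55,58],{"c":46,"se":96}]}
Value at /mwd/1/2: 21

Answer: 21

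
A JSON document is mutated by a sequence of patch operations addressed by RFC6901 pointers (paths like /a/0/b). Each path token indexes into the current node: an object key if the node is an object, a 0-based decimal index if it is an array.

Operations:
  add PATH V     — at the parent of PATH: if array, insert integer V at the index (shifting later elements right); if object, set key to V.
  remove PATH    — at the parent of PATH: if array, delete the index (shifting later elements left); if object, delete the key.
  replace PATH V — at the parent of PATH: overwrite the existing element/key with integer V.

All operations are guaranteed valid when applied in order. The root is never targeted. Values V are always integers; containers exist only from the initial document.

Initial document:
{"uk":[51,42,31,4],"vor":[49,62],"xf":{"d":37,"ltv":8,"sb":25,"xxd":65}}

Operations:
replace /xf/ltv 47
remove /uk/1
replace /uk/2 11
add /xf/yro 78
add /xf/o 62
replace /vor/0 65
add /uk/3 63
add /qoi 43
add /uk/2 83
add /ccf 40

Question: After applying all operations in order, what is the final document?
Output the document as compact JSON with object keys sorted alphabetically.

Answer: {"ccf":40,"qoi":43,"uk":[51,31,83,11,63],"vor":[65,62],"xf":{"d":37,"ltv":47,"o":62,"sb":25,"xxd":65,"yro":78}}

Derivation:
After op 1 (replace /xf/ltv 47): {"uk":[51,42,31,4],"vor":[49,62],"xf":{"d":37,"ltv":47,"sb":25,"xxd":65}}
After op 2 (remove /uk/1): {"uk":[51,31,4],"vor":[49,62],"xf":{"d":37,"ltv":47,"sb":25,"xxd":65}}
After op 3 (replace /uk/2 11): {"uk":[51,31,11],"vor":[49,62],"xf":{"d":37,"ltv":47,"sb":25,"xxd":65}}
After op 4 (add /xf/yro 78): {"uk":[51,31,11],"vor":[49,62],"xf":{"d":37,"ltv":47,"sb":25,"xxd":65,"yro":78}}
After op 5 (add /xf/o 62): {"uk":[51,31,11],"vor":[49,62],"xf":{"d":37,"ltv":47,"o":62,"sb":25,"xxd":65,"yro":78}}
After op 6 (replace /vor/0 65): {"uk":[51,31,11],"vor":[65,62],"xf":{"d":37,"ltv":47,"o":62,"sb":25,"xxd":65,"yro":78}}
After op 7 (add /uk/3 63): {"uk":[51,31,11,63],"vor":[65,62],"xf":{"d":37,"ltv":47,"o":62,"sb":25,"xxd":65,"yro":78}}
After op 8 (add /qoi 43): {"qoi":43,"uk":[51,31,11,63],"vor":[65,62],"xf":{"d":37,"ltv":47,"o":62,"sb":25,"xxd":65,"yro":78}}
After op 9 (add /uk/2 83): {"qoi":43,"uk":[51,31,83,11,63],"vor":[65,62],"xf":{"d":37,"ltv":47,"o":62,"sb":25,"xxd":65,"yro":78}}
After op 10 (add /ccf 40): {"ccf":40,"qoi":43,"uk":[51,31,83,11,63],"vor":[65,62],"xf":{"d":37,"ltv":47,"o":62,"sb":25,"xxd":65,"yro":78}}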